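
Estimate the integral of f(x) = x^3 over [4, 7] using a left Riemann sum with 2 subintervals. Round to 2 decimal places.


Left Riemann sum uses left endpoints of each subinterval.
Interval: [4, 7], n = 2
dx = (7 - 4) / 2 = 3/2
Left endpoints: [4, 11/2]
f values: [64, 1331/8]
Sum = dx * (sum of f values)
= 3/2 * 1843/8
= 5529/16 ≈ 345.56

345.56


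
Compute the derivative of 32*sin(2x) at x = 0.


Apply the chain rule to differentiate 32*sin(2x):
d/dx [32*sin(2x)]
= 32 * cos(2x) * d/dx(2x)
= 32 * 2 * cos(2x)
= 64 * cos(2x)
Evaluate at x = 0:
= 64 * cos(0)
= 64 * 1
= 64

64


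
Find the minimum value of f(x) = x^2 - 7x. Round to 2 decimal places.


For a quadratic f(x) = ax^2 + bx + c with a > 0, the minimum is at the vertex.
Vertex x-coordinate: x = -b/(2a)
x = -(-7) / (2 * 1)
x = 7/2
Substitute back to find the minimum value:
f(7/2) = 1 * (7/2)^2 - 7 * (7/2) + 0
= 49/4 - 49/2 + 0
= -49/4 = -12.25

-12.25


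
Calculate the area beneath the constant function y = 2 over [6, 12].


The area under a constant function y = 2 is a rectangle.
Width = 12 - 6 = 6
Height = 2
Area = width * height
= 6 * 2
= 12

12


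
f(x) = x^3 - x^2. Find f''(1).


First derivative:
f'(x) = 3x^2 - 2x
Second derivative:
f''(x) = 6x - 2
Substitute x = 1:
f''(1) = 6 * 1 - 2
= 6 - 2
= 4

4


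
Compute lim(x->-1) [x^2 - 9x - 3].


Since polynomials are continuous, we use direct substitution.
lim(x->-1) of x^2 - 9x - 3
= 1 * (-1)^2 - 9 * (-1) - 3
= 1 + 9 - 3
= 7

7


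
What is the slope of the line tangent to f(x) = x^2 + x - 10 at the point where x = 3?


The slope of the tangent line equals f'(x) at the point.
f(x) = x^2 + x - 10
f'(x) = 2x + 1
At x = 3:
f'(3) = 2 * 3 + 1
= 6 + 1
= 7

7


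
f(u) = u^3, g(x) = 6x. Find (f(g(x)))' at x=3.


Using the chain rule: (f(g(x)))' = f'(g(x)) * g'(x)
First, find g(3):
g(3) = 6 * 3 + 0 = 18
Next, f'(u) = 3u^2
And g'(x) = 6
So f'(g(3)) * g'(3)
= 3 * 18^2 * 6
= 3 * 324 * 6
= 5832

5832


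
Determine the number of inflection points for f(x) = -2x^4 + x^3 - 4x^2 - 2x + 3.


Inflection points occur where f''(x) = 0 and concavity changes.
f(x) = -2x^4 + x^3 - 4x^2 - 2x + 3
f'(x) = -8x^3 + 3x^2 - 8x - 2
f''(x) = -24x^2 + 6x - 8
This is a quadratic in x. Use the discriminant to count real roots.
Discriminant = (6)^2 - 4 * (-24) * (-8)
= 36 - 768
= -732
Since discriminant < 0, f''(x) = 0 has no real solutions.
Number of inflection points: 0

0


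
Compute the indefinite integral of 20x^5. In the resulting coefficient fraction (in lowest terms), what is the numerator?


Apply the power rule for integration:
integral of ax^n dx = a/(n+1) * x^(n+1) + C
integral of 20x^5 dx
= 20/6 * x^6 + C
= 10/3 * x^6 + C
The coefficient in lowest terms is 10/3, and its numerator is 10

10


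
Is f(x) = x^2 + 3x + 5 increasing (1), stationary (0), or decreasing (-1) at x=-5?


Compute f'(x) to determine behavior:
f'(x) = 2x + 3
f'(-5) = 2 * (-5) + 3
= -10 + 3
= -7
Since f'(-5) < 0, the function is decreasing (-1)

-1


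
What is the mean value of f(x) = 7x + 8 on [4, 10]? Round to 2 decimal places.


Average value = 1/(b-a) * integral from a to b of f(x) dx
First compute the integral of 7x + 8:
F(x) = (7/2)x^2 + 8x
F(10) = 7/2 * 100 + 8 * 10 = 430
F(4) = 7/2 * 16 + 8 * 4 = 88
Integral = 430 - 88 = 342
Average = 342 / (10 - 4) = 342 / 6
= 57 = 57.00

57.00


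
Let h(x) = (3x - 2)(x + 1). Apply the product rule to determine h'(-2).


Let u(x) = 3x - 2 and v(x) = x + 1
u'(x) = 3
v'(x) = 1
Product rule: h'(x) = u'(x)*v(x) + u(x)*v'(x)
= 3 * (x + 1) + (3x - 2) * 1
At x = -2:
u(-2) = 3 * (-2) - 2 = -8
v(-2) = 1 * (-2) + 1 = -1
h'(-2) = 3 * (-1) + (-8) * 1
= -3 - 8
= -11

-11


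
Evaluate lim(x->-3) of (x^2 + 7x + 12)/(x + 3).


Direct substitution gives 0/0, so we factor the numerator.
Factor: (x^2 + 7x + 12) = (x + 3)(x + 4)
Cancel the common factor (x + 3):
(x^2 + 7x + 12)/(x + 3) = (x + 4)
Now substitute x = -3:
= (-3) - (-4) = 1

1


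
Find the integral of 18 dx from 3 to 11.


The integral of a constant k over [a, b] equals k * (b - a).
integral from 3 to 11 of 18 dx
= 18 * (11 - 3)
= 18 * 8
= 144

144


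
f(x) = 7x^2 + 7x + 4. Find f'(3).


Differentiate term by term using power and sum rules:
f(x) = 7x^2 + 7x + 4
f'(x) = 14x + 7
Substitute x = 3:
f'(3) = 14 * 3 + 7
= 42 + 7
= 49

49


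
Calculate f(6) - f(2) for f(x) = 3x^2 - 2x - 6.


Net change = f(b) - f(a)
f(x) = 3x^2 - 2x - 6
Compute f(6):
f(6) = 3 * 6^2 - 2 * 6 - 6
= 108 - 12 - 6
= 90
Compute f(2):
f(2) = 3 * 2^2 - 2 * 2 - 6
= 12 - 4 - 6
= 2
Net change = 90 - 2 = 88

88


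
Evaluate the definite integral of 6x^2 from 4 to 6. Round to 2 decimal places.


Find the antiderivative of 6x^2:
F(x) = 6/3 * x^3
Apply the Fundamental Theorem of Calculus:
F(6) - F(4)
= 6/3 * 6^3 - 6/3 * 4^3
= 6/3 * (216 - 64)
= 6/3 * 152
= 304 = 304.00

304.00


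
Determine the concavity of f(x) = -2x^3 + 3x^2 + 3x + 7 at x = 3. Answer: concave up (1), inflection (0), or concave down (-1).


Concavity is determined by the sign of f''(x).
f(x) = -2x^3 + 3x^2 + 3x + 7
f'(x) = -6x^2 + 6x + 3
f''(x) = -12x + 6
f''(3) = -12 * 3 + 6
= -36 + 6
= -30
Since f''(3) < 0, the function is concave down (-1)

-1


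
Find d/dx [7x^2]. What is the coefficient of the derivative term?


We apply the power rule: d/dx [ax^n] = a*n * x^(n-1)
d/dx [7x^2]
= 7 * 2 * x^(2-1)
= 14x
The coefficient is 14

14


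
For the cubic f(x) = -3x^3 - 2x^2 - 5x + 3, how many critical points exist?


Find where f'(x) = 0:
f(x) = -3x^3 - 2x^2 - 5x + 3
f'(x) = -9x^2 - 4x - 5
This is a quadratic in x. Use the discriminant to count real roots.
Discriminant = (-4)^2 - 4 * (-9) * (-5)
= 16 - 180
= -164
Since discriminant < 0, f'(x) = 0 has no real solutions.
Number of critical points: 0

0


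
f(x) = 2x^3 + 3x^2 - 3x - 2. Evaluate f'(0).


Differentiate f(x) = 2x^3 + 3x^2 - 3x - 2 term by term:
f'(x) = 6x^2 + 6x - 3
Substitute x = 0:
f'(0) = 6 * 0^2 + 6 * 0 - 3
= 0 + 0 - 3
= -3

-3


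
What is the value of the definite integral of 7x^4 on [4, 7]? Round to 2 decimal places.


Find the antiderivative of 7x^4:
F(x) = 7/5 * x^5
Apply the Fundamental Theorem of Calculus:
F(7) - F(4)
= 7/5 * 7^5 - 7/5 * 4^5
= 7/5 * (16807 - 1024)
= 7/5 * 15783
= 110481/5 = 22096.20

22096.20


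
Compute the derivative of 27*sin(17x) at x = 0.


Apply the chain rule to differentiate 27*sin(17x):
d/dx [27*sin(17x)]
= 27 * cos(17x) * d/dx(17x)
= 27 * 17 * cos(17x)
= 459 * cos(17x)
Evaluate at x = 0:
= 459 * cos(0)
= 459 * 1
= 459

459


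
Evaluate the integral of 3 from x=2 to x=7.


The integral of a constant k over [a, b] equals k * (b - a).
integral from 2 to 7 of 3 dx
= 3 * (7 - 2)
= 3 * 5
= 15

15


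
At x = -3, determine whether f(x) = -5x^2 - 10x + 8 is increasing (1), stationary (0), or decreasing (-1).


Compute f'(x) to determine behavior:
f'(x) = -10x - 10
f'(-3) = -10 * (-3) - 10
= 30 - 10
= 20
Since f'(-3) > 0, the function is increasing (1)

1


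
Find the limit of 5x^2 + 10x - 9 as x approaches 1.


Since polynomials are continuous, we use direct substitution.
lim(x->1) of 5x^2 + 10x - 9
= 5 * 1^2 + 10 * 1 - 9
= 5 + 10 - 9
= 6

6


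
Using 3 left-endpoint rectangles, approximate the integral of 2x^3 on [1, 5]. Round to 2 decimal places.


Left Riemann sum uses left endpoints of each subinterval.
Interval: [1, 5], n = 3
dx = (5 - 1) / 3 = 4/3
Left endpoints: [1, 7/3, 11/3]
f values: [2, 686/27, 2662/27]
Sum = dx * (sum of f values)
= 4/3 * 126
= 168 = 168.00

168.00


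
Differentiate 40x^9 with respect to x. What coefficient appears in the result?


We apply the power rule: d/dx [ax^n] = a*n * x^(n-1)
d/dx [40x^9]
= 40 * 9 * x^(9-1)
= 360x^8
The coefficient is 360

360


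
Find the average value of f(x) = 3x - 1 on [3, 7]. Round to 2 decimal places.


Average value = 1/(b-a) * integral from a to b of f(x) dx
First compute the integral of 3x - 1:
F(x) = (3/2)x^2 - x
F(7) = 3/2 * 49 - 1 * 7 = 133/2
F(3) = 3/2 * 9 - 1 * 3 = 21/2
Integral = 133/2 - 21/2 = 56
Average = 56 / (7 - 3) = 56 / 4
= 14 = 14.00

14.00


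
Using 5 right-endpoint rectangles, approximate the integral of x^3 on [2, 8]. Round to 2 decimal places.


Right Riemann sum uses right endpoints of each subinterval.
Interval: [2, 8], n = 5
dx = (8 - 2) / 5 = 6/5
Right endpoints: [16/5, 22/5, 28/5, 34/5, 8]
f values: [4096/125, 10648/125, 21952/125, 39304/125, 512]
Sum = dx * (sum of f values)
= 6/5 * 1120
= 1344 = 1344.00

1344.00


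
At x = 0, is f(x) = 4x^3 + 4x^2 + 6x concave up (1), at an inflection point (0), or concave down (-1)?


Concavity is determined by the sign of f''(x).
f(x) = 4x^3 + 4x^2 + 6x
f'(x) = 12x^2 + 8x + 6
f''(x) = 24x + 8
f''(0) = 24 * 0 + 8
= 0 + 8
= 8
Since f''(0) > 0, the function is concave up (1)

1


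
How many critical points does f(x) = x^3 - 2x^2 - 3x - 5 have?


Find where f'(x) = 0:
f(x) = x^3 - 2x^2 - 3x - 5
f'(x) = 3x^2 - 4x - 3
This is a quadratic in x. Use the discriminant to count real roots.
Discriminant = (-4)^2 - 4 * 3 * (-3)
= 16 - (-36)
= 52
Since discriminant > 0, f'(x) = 0 has 2 real solutions.
Number of critical points: 2

2


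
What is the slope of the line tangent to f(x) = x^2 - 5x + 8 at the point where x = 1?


The slope of the tangent line equals f'(x) at the point.
f(x) = x^2 - 5x + 8
f'(x) = 2x - 5
At x = 1:
f'(1) = 2 * 1 - 5
= 2 - 5
= -3

-3


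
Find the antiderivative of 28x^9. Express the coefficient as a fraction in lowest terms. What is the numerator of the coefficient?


Apply the power rule for integration:
integral of ax^n dx = a/(n+1) * x^(n+1) + C
integral of 28x^9 dx
= 28/10 * x^10 + C
= 14/5 * x^10 + C
The coefficient in lowest terms is 14/5, and its numerator is 14

14


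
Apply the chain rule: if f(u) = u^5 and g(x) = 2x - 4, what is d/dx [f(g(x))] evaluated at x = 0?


Using the chain rule: (f(g(x)))' = f'(g(x)) * g'(x)
First, find g(0):
g(0) = 2 * 0 - 4 = -4
Next, f'(u) = 5u^4
And g'(x) = 2
So f'(g(0)) * g'(0)
= 5 * (-4)^4 * 2
= 5 * 256 * 2
= 2560

2560


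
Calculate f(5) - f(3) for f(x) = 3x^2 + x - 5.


Net change = f(b) - f(a)
f(x) = 3x^2 + x - 5
Compute f(5):
f(5) = 3 * 5^2 + 1 * 5 - 5
= 75 + 5 - 5
= 75
Compute f(3):
f(3) = 3 * 3^2 + 1 * 3 - 5
= 27 + 3 - 5
= 25
Net change = 75 - 25 = 50

50


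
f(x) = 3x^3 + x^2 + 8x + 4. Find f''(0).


First derivative:
f'(x) = 9x^2 + 2x + 8
Second derivative:
f''(x) = 18x + 2
Substitute x = 0:
f''(0) = 18 * 0 + 2
= 0 + 2
= 2

2


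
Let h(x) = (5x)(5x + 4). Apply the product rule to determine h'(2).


Let u(x) = 5x and v(x) = 5x + 4
u'(x) = 5
v'(x) = 5
Product rule: h'(x) = u'(x)*v(x) + u(x)*v'(x)
= 5 * (5x + 4) + (5x) * 5
At x = 2:
u(2) = 5 * 2 + 0 = 10
v(2) = 5 * 2 + 4 = 14
h'(2) = 5 * 14 + 10 * 5
= 70 + 50
= 120

120


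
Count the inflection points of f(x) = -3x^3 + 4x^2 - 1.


Inflection points occur where f''(x) = 0 and concavity changes.
f(x) = -3x^3 + 4x^2 - 1
f'(x) = -9x^2 + 8x
f''(x) = -18x + 8
Set f''(x) = 0:
-18x + 8 = 0
x = -8 / (-18) = 4/9
Since f''(x) is linear (degree 1), it changes sign at this point.
Therefore there is exactly 1 inflection point.

1


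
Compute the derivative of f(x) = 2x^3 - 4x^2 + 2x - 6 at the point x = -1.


Differentiate f(x) = 2x^3 - 4x^2 + 2x - 6 term by term:
f'(x) = 6x^2 - 8x + 2
Substitute x = -1:
f'(-1) = 6 * (-1)^2 - 8 * (-1) + 2
= 6 + 8 + 2
= 16

16


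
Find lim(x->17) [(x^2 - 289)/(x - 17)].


Direct substitution gives 0/0, so we factor the numerator.
Factor: (x^2 - 289) = (x - 17)(x + 17)
Cancel the common factor (x - 17):
(x^2 - 289)/(x - 17) = (x + 17)
Now substitute x = 17:
= (17 + 17) = 34

34


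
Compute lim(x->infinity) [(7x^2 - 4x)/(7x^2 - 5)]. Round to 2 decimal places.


For limits at infinity with equal-degree polynomials,
we compare leading coefficients.
Numerator leading term: 7x^2
Denominator leading term: 7x^2
Divide both by x^2:
lim = (7 - 4/x) / (7 - 5/x^2)
As x -> infinity, the 1/x and 1/x^2 terms vanish:
= 7/7 = 1 = 1.00

1.00


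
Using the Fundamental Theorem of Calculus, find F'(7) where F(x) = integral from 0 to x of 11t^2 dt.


By the Fundamental Theorem of Calculus (Part 1):
If F(x) = integral from 0 to x of f(t) dt, then F'(x) = f(x)
Here f(t) = 11t^2
So F'(x) = 11x^2
Evaluate at x = 7:
F'(7) = 11 * 7^2
= 11 * 49
= 539

539


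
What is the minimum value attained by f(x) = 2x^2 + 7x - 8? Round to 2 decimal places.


For a quadratic f(x) = ax^2 + bx + c with a > 0, the minimum is at the vertex.
Vertex x-coordinate: x = -b/(2a)
x = -(7) / (2 * 2)
x = -7/4
Substitute back to find the minimum value:
f(-7/4) = 2 * (-7/4)^2 + 7 * (-7/4) - 8
= 49/8 - 49/4 - 8
= -113/8 ≈ -14.13

-14.13


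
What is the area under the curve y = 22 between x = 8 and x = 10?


The area under a constant function y = 22 is a rectangle.
Width = 10 - 8 = 2
Height = 22
Area = width * height
= 2 * 22
= 44

44


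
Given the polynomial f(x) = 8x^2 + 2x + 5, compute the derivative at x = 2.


Differentiate term by term using power and sum rules:
f(x) = 8x^2 + 2x + 5
f'(x) = 16x + 2
Substitute x = 2:
f'(2) = 16 * 2 + 2
= 32 + 2
= 34

34


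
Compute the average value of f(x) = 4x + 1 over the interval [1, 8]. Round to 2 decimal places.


Average value = 1/(b-a) * integral from a to b of f(x) dx
First compute the integral of 4x + 1:
F(x) = 2x^2 + x
F(8) = 2 * 64 + 1 * 8 = 136
F(1) = 2 * 1 + 1 * 1 = 3
Integral = 136 - 3 = 133
Average = 133 / (8 - 1) = 133 / 7
= 19 = 19.00

19.00


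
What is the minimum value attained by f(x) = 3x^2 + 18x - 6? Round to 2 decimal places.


For a quadratic f(x) = ax^2 + bx + c with a > 0, the minimum is at the vertex.
Vertex x-coordinate: x = -b/(2a)
x = -(18) / (2 * 3)
x = -18/6 = -3
Substitute back to find the minimum value:
f(-3) = 3 * (-3)^2 + 18 * (-3) - 6
= 27 - 54 - 6
= -33 = -33.00

-33.00


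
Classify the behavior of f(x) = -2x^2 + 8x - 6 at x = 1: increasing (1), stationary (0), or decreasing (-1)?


Compute f'(x) to determine behavior:
f'(x) = -4x + 8
f'(1) = -4 * 1 + 8
= -4 + 8
= 4
Since f'(1) > 0, the function is increasing (1)

1


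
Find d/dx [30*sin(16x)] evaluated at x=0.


Apply the chain rule to differentiate 30*sin(16x):
d/dx [30*sin(16x)]
= 30 * cos(16x) * d/dx(16x)
= 30 * 16 * cos(16x)
= 480 * cos(16x)
Evaluate at x = 0:
= 480 * cos(0)
= 480 * 1
= 480

480


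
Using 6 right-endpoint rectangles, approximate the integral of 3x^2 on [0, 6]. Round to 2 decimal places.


Right Riemann sum uses right endpoints of each subinterval.
Interval: [0, 6], n = 6
dx = (6 - 0) / 6 = 1
Right endpoints: [1, 2, 3, 4, 5, 6]
f values: [3, 12, 27, 48, 75, 108]
Sum = dx * (sum of f values)
= 1 * 273
= 273 = 273.00

273.00


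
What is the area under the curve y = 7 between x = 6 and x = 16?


The area under a constant function y = 7 is a rectangle.
Width = 16 - 6 = 10
Height = 7
Area = width * height
= 10 * 7
= 70

70


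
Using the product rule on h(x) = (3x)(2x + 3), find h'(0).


Let u(x) = 3x and v(x) = 2x + 3
u'(x) = 3
v'(x) = 2
Product rule: h'(x) = u'(x)*v(x) + u(x)*v'(x)
= 3 * (2x + 3) + (3x) * 2
At x = 0:
u(0) = 3 * 0 + 0 = 0
v(0) = 2 * 0 + 3 = 3
h'(0) = 3 * 3 + 0 * 2
= 9 + 0
= 9

9


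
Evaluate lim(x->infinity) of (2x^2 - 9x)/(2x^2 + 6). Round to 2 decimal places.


For limits at infinity with equal-degree polynomials,
we compare leading coefficients.
Numerator leading term: 2x^2
Denominator leading term: 2x^2
Divide both by x^2:
lim = (2 - 9/x) / (2 + 6/x^2)
As x -> infinity, the 1/x and 1/x^2 terms vanish:
= 2/2 = 1 = 1.00

1.00


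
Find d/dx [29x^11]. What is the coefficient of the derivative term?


We apply the power rule: d/dx [ax^n] = a*n * x^(n-1)
d/dx [29x^11]
= 29 * 11 * x^(11-1)
= 319x^10
The coefficient is 319

319


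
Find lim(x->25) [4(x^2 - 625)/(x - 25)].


Direct substitution gives 0/0, so we factor the numerator.
Factor: 4(x^2 - 625) = 4 * (x - 25)(x + 25)
Cancel the common factor (x - 25):
4(x^2 - 625)/(x - 25) = 4 * (x + 25)
Now substitute x = 25:
= 4 * (25 + 25) = 200

200


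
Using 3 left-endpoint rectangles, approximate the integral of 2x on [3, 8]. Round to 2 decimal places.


Left Riemann sum uses left endpoints of each subinterval.
Interval: [3, 8], n = 3
dx = (8 - 3) / 3 = 5/3
Left endpoints: [3, 14/3, 19/3]
f values: [6, 28/3, 38/3]
Sum = dx * (sum of f values)
= 5/3 * 28
= 140/3 ≈ 46.67

46.67


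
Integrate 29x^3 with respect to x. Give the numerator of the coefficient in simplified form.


Apply the power rule for integration:
integral of ax^n dx = a/(n+1) * x^(n+1) + C
integral of 29x^3 dx
= 29/4 * x^4 + C
The coefficient in lowest terms is 29/4, and its numerator is 29

29


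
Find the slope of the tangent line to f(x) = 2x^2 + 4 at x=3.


The slope of the tangent line equals f'(x) at the point.
f(x) = 2x^2 + 4
f'(x) = 4x
At x = 3:
f'(3) = 4 * 3 + 0
= 12 + 0
= 12

12


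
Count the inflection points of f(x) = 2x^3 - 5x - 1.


Inflection points occur where f''(x) = 0 and concavity changes.
f(x) = 2x^3 - 5x - 1
f'(x) = 6x^2 - 5
f''(x) = 12x
Set f''(x) = 0:
12x = 0
x = 0 / 12 = 0
Since f''(x) is linear (degree 1), it changes sign at this point.
Therefore there is exactly 1 inflection point.

1


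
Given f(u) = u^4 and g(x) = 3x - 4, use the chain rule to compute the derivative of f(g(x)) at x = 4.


Using the chain rule: (f(g(x)))' = f'(g(x)) * g'(x)
First, find g(4):
g(4) = 3 * 4 - 4 = 8
Next, f'(u) = 4u^3
And g'(x) = 3
So f'(g(4)) * g'(4)
= 4 * 8^3 * 3
= 4 * 512 * 3
= 6144

6144


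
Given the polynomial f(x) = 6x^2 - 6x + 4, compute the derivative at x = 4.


Differentiate term by term using power and sum rules:
f(x) = 6x^2 - 6x + 4
f'(x) = 12x - 6
Substitute x = 4:
f'(4) = 12 * 4 - 6
= 48 - 6
= 42

42


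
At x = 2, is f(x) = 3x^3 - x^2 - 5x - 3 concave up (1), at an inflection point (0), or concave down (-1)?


Concavity is determined by the sign of f''(x).
f(x) = 3x^3 - x^2 - 5x - 3
f'(x) = 9x^2 - 2x - 5
f''(x) = 18x - 2
f''(2) = 18 * 2 - 2
= 36 - 2
= 34
Since f''(2) > 0, the function is concave up (1)

1


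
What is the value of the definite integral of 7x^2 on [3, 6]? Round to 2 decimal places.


Find the antiderivative of 7x^2:
F(x) = 7/3 * x^3
Apply the Fundamental Theorem of Calculus:
F(6) - F(3)
= 7/3 * 6^3 - 7/3 * 3^3
= 7/3 * (216 - 27)
= 7/3 * 189
= 441 = 441.00

441.00


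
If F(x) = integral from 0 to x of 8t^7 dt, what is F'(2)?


By the Fundamental Theorem of Calculus (Part 1):
If F(x) = integral from 0 to x of f(t) dt, then F'(x) = f(x)
Here f(t) = 8t^7
So F'(x) = 8x^7
Evaluate at x = 2:
F'(2) = 8 * 2^7
= 8 * 128
= 1024

1024


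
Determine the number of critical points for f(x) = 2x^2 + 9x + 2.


Find where f'(x) = 0:
f'(x) = 4x + 9
Set f'(x) = 0:
4x + 9 = 0
x = -9 / 4 = -9/4
This is a linear equation in x, so there is exactly one solution.
Number of critical points: 1

1


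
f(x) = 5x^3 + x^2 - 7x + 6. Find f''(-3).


First derivative:
f'(x) = 15x^2 + 2x - 7
Second derivative:
f''(x) = 30x + 2
Substitute x = -3:
f''(-3) = 30 * (-3) + 2
= -90 + 2
= -88

-88


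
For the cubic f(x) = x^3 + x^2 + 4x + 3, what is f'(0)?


Differentiate f(x) = x^3 + x^2 + 4x + 3 term by term:
f'(x) = 3x^2 + 2x + 4
Substitute x = 0:
f'(0) = 3 * 0^2 + 2 * 0 + 4
= 0 + 0 + 4
= 4

4


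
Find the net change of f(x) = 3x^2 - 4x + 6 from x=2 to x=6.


Net change = f(b) - f(a)
f(x) = 3x^2 - 4x + 6
Compute f(6):
f(6) = 3 * 6^2 - 4 * 6 + 6
= 108 - 24 + 6
= 90
Compute f(2):
f(2) = 3 * 2^2 - 4 * 2 + 6
= 12 - 8 + 6
= 10
Net change = 90 - 10 = 80

80


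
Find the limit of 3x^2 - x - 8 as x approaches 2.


Since polynomials are continuous, we use direct substitution.
lim(x->2) of 3x^2 - x - 8
= 3 * 2^2 - 1 * 2 - 8
= 12 - 2 - 8
= 2

2


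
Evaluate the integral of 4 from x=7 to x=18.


The integral of a constant k over [a, b] equals k * (b - a).
integral from 7 to 18 of 4 dx
= 4 * (18 - 7)
= 4 * 11
= 44

44


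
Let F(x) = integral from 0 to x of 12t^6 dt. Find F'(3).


By the Fundamental Theorem of Calculus (Part 1):
If F(x) = integral from 0 to x of f(t) dt, then F'(x) = f(x)
Here f(t) = 12t^6
So F'(x) = 12x^6
Evaluate at x = 3:
F'(3) = 12 * 3^6
= 12 * 729
= 8748

8748


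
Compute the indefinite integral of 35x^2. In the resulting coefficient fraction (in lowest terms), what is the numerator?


Apply the power rule for integration:
integral of ax^n dx = a/(n+1) * x^(n+1) + C
integral of 35x^2 dx
= 35/3 * x^3 + C
The coefficient in lowest terms is 35/3, and its numerator is 35

35


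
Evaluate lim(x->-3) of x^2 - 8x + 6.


Since polynomials are continuous, we use direct substitution.
lim(x->-3) of x^2 - 8x + 6
= 1 * (-3)^2 - 8 * (-3) + 6
= 9 + 24 + 6
= 39

39


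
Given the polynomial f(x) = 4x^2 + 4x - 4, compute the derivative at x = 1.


Differentiate term by term using power and sum rules:
f(x) = 4x^2 + 4x - 4
f'(x) = 8x + 4
Substitute x = 1:
f'(1) = 8 * 1 + 4
= 8 + 4
= 12

12


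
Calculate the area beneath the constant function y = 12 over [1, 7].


The area under a constant function y = 12 is a rectangle.
Width = 7 - 1 = 6
Height = 12
Area = width * height
= 6 * 12
= 72

72


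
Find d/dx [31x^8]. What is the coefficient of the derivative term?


We apply the power rule: d/dx [ax^n] = a*n * x^(n-1)
d/dx [31x^8]
= 31 * 8 * x^(8-1)
= 248x^7
The coefficient is 248

248


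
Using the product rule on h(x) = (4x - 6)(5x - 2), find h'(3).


Let u(x) = 4x - 6 and v(x) = 5x - 2
u'(x) = 4
v'(x) = 5
Product rule: h'(x) = u'(x)*v(x) + u(x)*v'(x)
= 4 * (5x - 2) + (4x - 6) * 5
At x = 3:
u(3) = 4 * 3 - 6 = 6
v(3) = 5 * 3 - 2 = 13
h'(3) = 4 * 13 + 6 * 5
= 52 + 30
= 82

82


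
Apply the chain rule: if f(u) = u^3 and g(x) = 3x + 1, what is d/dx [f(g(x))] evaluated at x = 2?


Using the chain rule: (f(g(x)))' = f'(g(x)) * g'(x)
First, find g(2):
g(2) = 3 * 2 + 1 = 7
Next, f'(u) = 3u^2
And g'(x) = 3
So f'(g(2)) * g'(2)
= 3 * 7^2 * 3
= 3 * 49 * 3
= 441

441


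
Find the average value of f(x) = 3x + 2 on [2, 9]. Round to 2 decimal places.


Average value = 1/(b-a) * integral from a to b of f(x) dx
First compute the integral of 3x + 2:
F(x) = (3/2)x^2 + 2x
F(9) = 3/2 * 81 + 2 * 9 = 279/2
F(2) = 3/2 * 4 + 2 * 2 = 10
Integral = 279/2 - 10 = 259/2
Average = (259/2) / (9 - 2) = (259/2) / 7
= 37/2 = 18.50

18.50


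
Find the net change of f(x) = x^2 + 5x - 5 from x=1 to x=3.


Net change = f(b) - f(a)
f(x) = x^2 + 5x - 5
Compute f(3):
f(3) = 1 * 3^2 + 5 * 3 - 5
= 9 + 15 - 5
= 19
Compute f(1):
f(1) = 1 * 1^2 + 5 * 1 - 5
= 1 + 5 - 5
= 1
Net change = 19 - 1 = 18

18


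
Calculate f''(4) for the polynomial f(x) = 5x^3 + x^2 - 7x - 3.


First derivative:
f'(x) = 15x^2 + 2x - 7
Second derivative:
f''(x) = 30x + 2
Substitute x = 4:
f''(4) = 30 * 4 + 2
= 120 + 2
= 122

122


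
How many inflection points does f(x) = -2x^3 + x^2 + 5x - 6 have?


Inflection points occur where f''(x) = 0 and concavity changes.
f(x) = -2x^3 + x^2 + 5x - 6
f'(x) = -6x^2 + 2x + 5
f''(x) = -12x + 2
Set f''(x) = 0:
-12x + 2 = 0
x = -2 / (-12) = 1/6
Since f''(x) is linear (degree 1), it changes sign at this point.
Therefore there is exactly 1 inflection point.

1


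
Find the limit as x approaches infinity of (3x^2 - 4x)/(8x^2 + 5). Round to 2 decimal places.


For limits at infinity with equal-degree polynomials,
we compare leading coefficients.
Numerator leading term: 3x^2
Denominator leading term: 8x^2
Divide both by x^2:
lim = (3 - 4/x) / (8 + 5/x^2)
As x -> infinity, the 1/x and 1/x^2 terms vanish:
= 3/8 ≈ 0.38

0.38


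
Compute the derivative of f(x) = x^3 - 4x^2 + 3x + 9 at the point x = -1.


Differentiate f(x) = x^3 - 4x^2 + 3x + 9 term by term:
f'(x) = 3x^2 - 8x + 3
Substitute x = -1:
f'(-1) = 3 * (-1)^2 - 8 * (-1) + 3
= 3 + 8 + 3
= 14

14


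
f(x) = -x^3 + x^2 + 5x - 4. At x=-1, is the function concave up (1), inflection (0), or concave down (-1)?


Concavity is determined by the sign of f''(x).
f(x) = -x^3 + x^2 + 5x - 4
f'(x) = -3x^2 + 2x + 5
f''(x) = -6x + 2
f''(-1) = -6 * (-1) + 2
= 6 + 2
= 8
Since f''(-1) > 0, the function is concave up (1)

1


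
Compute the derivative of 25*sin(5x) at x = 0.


Apply the chain rule to differentiate 25*sin(5x):
d/dx [25*sin(5x)]
= 25 * cos(5x) * d/dx(5x)
= 25 * 5 * cos(5x)
= 125 * cos(5x)
Evaluate at x = 0:
= 125 * cos(0)
= 125 * 1
= 125

125


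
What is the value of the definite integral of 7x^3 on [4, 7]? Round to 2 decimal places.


Find the antiderivative of 7x^3:
F(x) = 7/4 * x^4
Apply the Fundamental Theorem of Calculus:
F(7) - F(4)
= 7/4 * 7^4 - 7/4 * 4^4
= 7/4 * (2401 - 256)
= 7/4 * 2145
= 15015/4 = 3753.75

3753.75


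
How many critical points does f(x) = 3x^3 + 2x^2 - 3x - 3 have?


Find where f'(x) = 0:
f(x) = 3x^3 + 2x^2 - 3x - 3
f'(x) = 9x^2 + 4x - 3
This is a quadratic in x. Use the discriminant to count real roots.
Discriminant = (4)^2 - 4 * 9 * (-3)
= 16 - (-108)
= 124
Since discriminant > 0, f'(x) = 0 has 2 real solutions.
Number of critical points: 2

2


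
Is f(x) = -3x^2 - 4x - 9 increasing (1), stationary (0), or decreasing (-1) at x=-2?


Compute f'(x) to determine behavior:
f'(x) = -6x - 4
f'(-2) = -6 * (-2) - 4
= 12 - 4
= 8
Since f'(-2) > 0, the function is increasing (1)

1


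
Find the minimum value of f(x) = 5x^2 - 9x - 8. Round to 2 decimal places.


For a quadratic f(x) = ax^2 + bx + c with a > 0, the minimum is at the vertex.
Vertex x-coordinate: x = -b/(2a)
x = -(-9) / (2 * 5)
x = 9/10
Substitute back to find the minimum value:
f(9/10) = 5 * (9/10)^2 - 9 * (9/10) - 8
= 81/20 - 81/10 - 8
= -241/20 = -12.05

-12.05


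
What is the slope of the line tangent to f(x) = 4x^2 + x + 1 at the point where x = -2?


The slope of the tangent line equals f'(x) at the point.
f(x) = 4x^2 + x + 1
f'(x) = 8x + 1
At x = -2:
f'(-2) = 8 * (-2) + 1
= -16 + 1
= -15

-15


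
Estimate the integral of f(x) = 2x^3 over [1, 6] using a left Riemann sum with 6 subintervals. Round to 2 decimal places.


Left Riemann sum uses left endpoints of each subinterval.
Interval: [1, 6], n = 6
dx = (6 - 1) / 6 = 5/6
Left endpoints: [1, 11/6, 8/3, 7/2, 13/3, 31/6]
f values: [2, 1331/108, 1024/27, 343/4, 4394/27, 29791/108]
Sum = dx * (sum of f values)
= 5/6 * 6919/12
= 34595/72 ≈ 480.49

480.49


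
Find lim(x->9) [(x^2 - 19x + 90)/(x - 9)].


Direct substitution gives 0/0, so we factor the numerator.
Factor: (x^2 - 19x + 90) = (x - 9)(x - 10)
Cancel the common factor (x - 9):
(x^2 - 19x + 90)/(x - 9) = (x - 10)
Now substitute x = 9:
= (9) - (10) = -1

-1


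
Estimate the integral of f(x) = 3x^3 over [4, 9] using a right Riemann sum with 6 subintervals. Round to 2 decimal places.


Right Riemann sum uses right endpoints of each subinterval.
Interval: [4, 9], n = 6
dx = (9 - 4) / 6 = 5/6
Right endpoints: [29/6, 17/3, 13/2, 22/3, 49/6, 9]
f values: [24389/72, 4913/9, 6591/8, 10648/9, 117649/72, 2187]
Sum = dx * (sum of f values)
= 5/6 * 53701/8
= 268505/48 ≈ 5593.85

5593.85


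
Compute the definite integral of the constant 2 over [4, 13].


The integral of a constant k over [a, b] equals k * (b - a).
integral from 4 to 13 of 2 dx
= 2 * (13 - 4)
= 2 * 9
= 18

18


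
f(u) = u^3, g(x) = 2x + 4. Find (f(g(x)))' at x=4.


Using the chain rule: (f(g(x)))' = f'(g(x)) * g'(x)
First, find g(4):
g(4) = 2 * 4 + 4 = 12
Next, f'(u) = 3u^2
And g'(x) = 2
So f'(g(4)) * g'(4)
= 3 * 12^2 * 2
= 3 * 144 * 2
= 864

864


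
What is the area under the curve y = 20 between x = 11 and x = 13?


The area under a constant function y = 20 is a rectangle.
Width = 13 - 11 = 2
Height = 20
Area = width * height
= 2 * 20
= 40

40


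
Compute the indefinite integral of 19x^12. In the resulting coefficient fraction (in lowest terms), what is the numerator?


Apply the power rule for integration:
integral of ax^n dx = a/(n+1) * x^(n+1) + C
integral of 19x^12 dx
= 19/13 * x^13 + C
The coefficient in lowest terms is 19/13, and its numerator is 19

19


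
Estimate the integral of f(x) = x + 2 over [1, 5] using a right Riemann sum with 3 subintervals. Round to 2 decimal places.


Right Riemann sum uses right endpoints of each subinterval.
Interval: [1, 5], n = 3
dx = (5 - 1) / 3 = 4/3
Right endpoints: [7/3, 11/3, 5]
f values: [13/3, 17/3, 7]
Sum = dx * (sum of f values)
= 4/3 * 17
= 68/3 ≈ 22.67

22.67


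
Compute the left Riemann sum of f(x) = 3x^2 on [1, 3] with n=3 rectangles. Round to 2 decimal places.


Left Riemann sum uses left endpoints of each subinterval.
Interval: [1, 3], n = 3
dx = (3 - 1) / 3 = 2/3
Left endpoints: [1, 5/3, 7/3]
f values: [3, 25/3, 49/3]
Sum = dx * (sum of f values)
= 2/3 * 83/3
= 166/9 ≈ 18.44

18.44


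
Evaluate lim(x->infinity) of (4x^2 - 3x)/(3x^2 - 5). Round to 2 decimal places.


For limits at infinity with equal-degree polynomials,
we compare leading coefficients.
Numerator leading term: 4x^2
Denominator leading term: 3x^2
Divide both by x^2:
lim = (4 - 3/x) / (3 - 5/x^2)
As x -> infinity, the 1/x and 1/x^2 terms vanish:
= 4/3 ≈ 1.33

1.33


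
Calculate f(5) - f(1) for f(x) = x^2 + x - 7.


Net change = f(b) - f(a)
f(x) = x^2 + x - 7
Compute f(5):
f(5) = 1 * 5^2 + 1 * 5 - 7
= 25 + 5 - 7
= 23
Compute f(1):
f(1) = 1 * 1^2 + 1 * 1 - 7
= 1 + 1 - 7
= -5
Net change = 23 - (-5) = 28

28


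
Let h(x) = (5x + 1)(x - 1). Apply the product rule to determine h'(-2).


Let u(x) = 5x + 1 and v(x) = x - 1
u'(x) = 5
v'(x) = 1
Product rule: h'(x) = u'(x)*v(x) + u(x)*v'(x)
= 5 * (x - 1) + (5x + 1) * 1
At x = -2:
u(-2) = 5 * (-2) + 1 = -9
v(-2) = 1 * (-2) - 1 = -3
h'(-2) = 5 * (-3) + (-9) * 1
= -15 - 9
= -24

-24


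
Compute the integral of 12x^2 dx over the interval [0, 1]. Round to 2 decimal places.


Find the antiderivative of 12x^2:
F(x) = 12/3 * x^3
Apply the Fundamental Theorem of Calculus:
F(1) - F(0)
= 12/3 * 1^3 - 12/3 * 0^3
= 12/3 * (1 - 0)
= 12/3 * 1
= 4 = 4.00

4.00


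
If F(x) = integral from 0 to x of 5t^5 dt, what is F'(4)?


By the Fundamental Theorem of Calculus (Part 1):
If F(x) = integral from 0 to x of f(t) dt, then F'(x) = f(x)
Here f(t) = 5t^5
So F'(x) = 5x^5
Evaluate at x = 4:
F'(4) = 5 * 4^5
= 5 * 1024
= 5120

5120


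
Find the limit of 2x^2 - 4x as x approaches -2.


Since polynomials are continuous, we use direct substitution.
lim(x->-2) of 2x^2 - 4x
= 2 * (-2)^2 - 4 * (-2) + 0
= 8 + 8 + 0
= 16

16


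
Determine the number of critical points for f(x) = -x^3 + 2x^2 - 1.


Find where f'(x) = 0:
f(x) = -x^3 + 2x^2 - 1
f'(x) = -3x^2 + 4x
This is a quadratic in x. Use the discriminant to count real roots.
Discriminant = (4)^2 - 4 * (-3) * 0
= 16 - 0
= 16
Since discriminant > 0, f'(x) = 0 has 2 real solutions.
Number of critical points: 2

2


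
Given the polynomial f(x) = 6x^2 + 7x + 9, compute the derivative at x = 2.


Differentiate term by term using power and sum rules:
f(x) = 6x^2 + 7x + 9
f'(x) = 12x + 7
Substitute x = 2:
f'(2) = 12 * 2 + 7
= 24 + 7
= 31

31


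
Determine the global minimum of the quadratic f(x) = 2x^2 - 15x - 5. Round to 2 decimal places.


For a quadratic f(x) = ax^2 + bx + c with a > 0, the minimum is at the vertex.
Vertex x-coordinate: x = -b/(2a)
x = -(-15) / (2 * 2)
x = 15/4
Substitute back to find the minimum value:
f(15/4) = 2 * (15/4)^2 - 15 * (15/4) - 5
= 225/8 - 225/4 - 5
= -265/8 ≈ -33.13

-33.13


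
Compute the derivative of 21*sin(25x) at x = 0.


Apply the chain rule to differentiate 21*sin(25x):
d/dx [21*sin(25x)]
= 21 * cos(25x) * d/dx(25x)
= 21 * 25 * cos(25x)
= 525 * cos(25x)
Evaluate at x = 0:
= 525 * cos(0)
= 525 * 1
= 525

525


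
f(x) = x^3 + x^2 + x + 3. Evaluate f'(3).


Differentiate f(x) = x^3 + x^2 + x + 3 term by term:
f'(x) = 3x^2 + 2x + 1
Substitute x = 3:
f'(3) = 3 * 3^2 + 2 * 3 + 1
= 27 + 6 + 1
= 34

34


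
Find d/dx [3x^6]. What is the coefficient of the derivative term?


We apply the power rule: d/dx [ax^n] = a*n * x^(n-1)
d/dx [3x^6]
= 3 * 6 * x^(6-1)
= 18x^5
The coefficient is 18

18


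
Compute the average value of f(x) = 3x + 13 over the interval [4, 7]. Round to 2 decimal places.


Average value = 1/(b-a) * integral from a to b of f(x) dx
First compute the integral of 3x + 13:
F(x) = (3/2)x^2 + 13x
F(7) = 3/2 * 49 + 13 * 7 = 329/2
F(4) = 3/2 * 16 + 13 * 4 = 76
Integral = 329/2 - 76 = 177/2
Average = (177/2) / (7 - 4) = (177/2) / 3
= 59/2 = 29.50

29.50


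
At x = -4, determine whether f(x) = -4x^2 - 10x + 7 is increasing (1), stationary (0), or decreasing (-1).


Compute f'(x) to determine behavior:
f'(x) = -8x - 10
f'(-4) = -8 * (-4) - 10
= 32 - 10
= 22
Since f'(-4) > 0, the function is increasing (1)

1


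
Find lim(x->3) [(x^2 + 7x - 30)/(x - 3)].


Direct substitution gives 0/0, so we factor the numerator.
Factor: (x^2 + 7x - 30) = (x - 3)(x + 10)
Cancel the common factor (x - 3):
(x^2 + 7x - 30)/(x - 3) = (x + 10)
Now substitute x = 3:
= (3) - (-10) = 13

13


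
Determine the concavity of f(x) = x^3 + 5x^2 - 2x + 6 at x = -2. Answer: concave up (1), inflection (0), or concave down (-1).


Concavity is determined by the sign of f''(x).
f(x) = x^3 + 5x^2 - 2x + 6
f'(x) = 3x^2 + 10x - 2
f''(x) = 6x + 10
f''(-2) = 6 * (-2) + 10
= -12 + 10
= -2
Since f''(-2) < 0, the function is concave down (-1)

-1


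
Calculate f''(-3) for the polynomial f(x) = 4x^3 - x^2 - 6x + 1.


First derivative:
f'(x) = 12x^2 - 2x - 6
Second derivative:
f''(x) = 24x - 2
Substitute x = -3:
f''(-3) = 24 * (-3) - 2
= -72 - 2
= -74

-74


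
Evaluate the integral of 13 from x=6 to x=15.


The integral of a constant k over [a, b] equals k * (b - a).
integral from 6 to 15 of 13 dx
= 13 * (15 - 6)
= 13 * 9
= 117

117


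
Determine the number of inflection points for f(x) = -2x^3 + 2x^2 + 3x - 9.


Inflection points occur where f''(x) = 0 and concavity changes.
f(x) = -2x^3 + 2x^2 + 3x - 9
f'(x) = -6x^2 + 4x + 3
f''(x) = -12x + 4
Set f''(x) = 0:
-12x + 4 = 0
x = -4 / (-12) = 1/3
Since f''(x) is linear (degree 1), it changes sign at this point.
Therefore there is exactly 1 inflection point.

1


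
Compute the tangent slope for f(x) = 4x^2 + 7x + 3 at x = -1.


The slope of the tangent line equals f'(x) at the point.
f(x) = 4x^2 + 7x + 3
f'(x) = 8x + 7
At x = -1:
f'(-1) = 8 * (-1) + 7
= -8 + 7
= -1

-1


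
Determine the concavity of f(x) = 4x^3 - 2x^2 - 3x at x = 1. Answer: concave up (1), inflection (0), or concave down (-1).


Concavity is determined by the sign of f''(x).
f(x) = 4x^3 - 2x^2 - 3x
f'(x) = 12x^2 - 4x - 3
f''(x) = 24x - 4
f''(1) = 24 * 1 - 4
= 24 - 4
= 20
Since f''(1) > 0, the function is concave up (1)

1


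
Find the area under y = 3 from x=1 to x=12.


The area under a constant function y = 3 is a rectangle.
Width = 12 - 1 = 11
Height = 3
Area = width * height
= 11 * 3
= 33

33


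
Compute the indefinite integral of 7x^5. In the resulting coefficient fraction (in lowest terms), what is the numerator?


Apply the power rule for integration:
integral of ax^n dx = a/(n+1) * x^(n+1) + C
integral of 7x^5 dx
= 7/6 * x^6 + C
The coefficient in lowest terms is 7/6, and its numerator is 7

7


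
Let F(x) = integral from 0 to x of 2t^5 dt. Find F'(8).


By the Fundamental Theorem of Calculus (Part 1):
If F(x) = integral from 0 to x of f(t) dt, then F'(x) = f(x)
Here f(t) = 2t^5
So F'(x) = 2x^5
Evaluate at x = 8:
F'(8) = 2 * 8^5
= 2 * 32768
= 65536

65536


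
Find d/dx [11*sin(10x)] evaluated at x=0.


Apply the chain rule to differentiate 11*sin(10x):
d/dx [11*sin(10x)]
= 11 * cos(10x) * d/dx(10x)
= 11 * 10 * cos(10x)
= 110 * cos(10x)
Evaluate at x = 0:
= 110 * cos(0)
= 110 * 1
= 110

110


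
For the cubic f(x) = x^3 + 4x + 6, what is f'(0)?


Differentiate f(x) = x^3 + 4x + 6 term by term:
f'(x) = 3x^2 + 4
Substitute x = 0:
f'(0) = 3 * 0^2 + 0 * 0 + 4
= 0 + 0 + 4
= 4

4


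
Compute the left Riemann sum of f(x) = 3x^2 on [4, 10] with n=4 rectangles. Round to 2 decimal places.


Left Riemann sum uses left endpoints of each subinterval.
Interval: [4, 10], n = 4
dx = (10 - 4) / 4 = 3/2
Left endpoints: [4, 11/2, 7, 17/2]
f values: [48, 363/4, 147, 867/4]
Sum = dx * (sum of f values)
= 3/2 * 1005/2
= 3015/4 = 753.75

753.75


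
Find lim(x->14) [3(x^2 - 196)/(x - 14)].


Direct substitution gives 0/0, so we factor the numerator.
Factor: 3(x^2 - 196) = 3 * (x - 14)(x + 14)
Cancel the common factor (x - 14):
3(x^2 - 196)/(x - 14) = 3 * (x + 14)
Now substitute x = 14:
= 3 * (14 + 14) = 84

84


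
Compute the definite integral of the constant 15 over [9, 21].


The integral of a constant k over [a, b] equals k * (b - a).
integral from 9 to 21 of 15 dx
= 15 * (21 - 9)
= 15 * 12
= 180

180


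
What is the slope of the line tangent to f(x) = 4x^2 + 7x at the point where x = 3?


The slope of the tangent line equals f'(x) at the point.
f(x) = 4x^2 + 7x
f'(x) = 8x + 7
At x = 3:
f'(3) = 8 * 3 + 7
= 24 + 7
= 31

31


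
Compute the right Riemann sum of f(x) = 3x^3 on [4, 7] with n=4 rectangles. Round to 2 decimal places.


Right Riemann sum uses right endpoints of each subinterval.
Interval: [4, 7], n = 4
dx = (7 - 4) / 4 = 3/4
Right endpoints: [19/4, 11/2, 25/4, 7]
f values: [20577/64, 3993/8, 46875/64, 1029]
Sum = dx * (sum of f values)
= 3/4 * 41313/16
= 123939/64 ≈ 1936.55

1936.55


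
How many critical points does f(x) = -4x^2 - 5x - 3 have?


Find where f'(x) = 0:
f'(x) = -8x - 5
Set f'(x) = 0:
-8x - 5 = 0
x = 5 / (-8) = -5/8
This is a linear equation in x, so there is exactly one solution.
Number of critical points: 1

1


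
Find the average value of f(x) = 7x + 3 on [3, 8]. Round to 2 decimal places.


Average value = 1/(b-a) * integral from a to b of f(x) dx
First compute the integral of 7x + 3:
F(x) = (7/2)x^2 + 3x
F(8) = 7/2 * 64 + 3 * 8 = 248
F(3) = 7/2 * 9 + 3 * 3 = 81/2
Integral = 248 - 81/2 = 415/2
Average = (415/2) / (8 - 3) = (415/2) / 5
= 83/2 = 41.50

41.50


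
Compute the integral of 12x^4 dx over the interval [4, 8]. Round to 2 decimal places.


Find the antiderivative of 12x^4:
F(x) = 12/5 * x^5
Apply the Fundamental Theorem of Calculus:
F(8) - F(4)
= 12/5 * 8^5 - 12/5 * 4^5
= 12/5 * (32768 - 1024)
= 12/5 * 31744
= 380928/5 = 76185.60

76185.60


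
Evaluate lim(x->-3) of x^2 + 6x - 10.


Since polynomials are continuous, we use direct substitution.
lim(x->-3) of x^2 + 6x - 10
= 1 * (-3)^2 + 6 * (-3) - 10
= 9 - 18 - 10
= -19

-19


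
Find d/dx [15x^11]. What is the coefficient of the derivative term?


We apply the power rule: d/dx [ax^n] = a*n * x^(n-1)
d/dx [15x^11]
= 15 * 11 * x^(11-1)
= 165x^10
The coefficient is 165

165


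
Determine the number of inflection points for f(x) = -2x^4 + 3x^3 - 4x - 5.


Inflection points occur where f''(x) = 0 and concavity changes.
f(x) = -2x^4 + 3x^3 - 4x - 5
f'(x) = -8x^3 + 9x^2 - 4
f''(x) = -24x^2 + 18x
This is a quadratic in x. Use the discriminant to count real roots.
Discriminant = (18)^2 - 4 * (-24) * 0
= 324 - 0
= 324
Since discriminant > 0, f''(x) = 0 has 2 distinct real solutions.
A quadratic with two distinct real roots changes sign at each root, so concavity changes at both.
Number of inflection points: 2

2


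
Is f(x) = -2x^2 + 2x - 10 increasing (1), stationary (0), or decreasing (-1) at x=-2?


Compute f'(x) to determine behavior:
f'(x) = -4x + 2
f'(-2) = -4 * (-2) + 2
= 8 + 2
= 10
Since f'(-2) > 0, the function is increasing (1)

1


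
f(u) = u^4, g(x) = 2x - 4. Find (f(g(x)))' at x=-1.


Using the chain rule: (f(g(x)))' = f'(g(x)) * g'(x)
First, find g(-1):
g(-1) = 2 * (-1) - 4 = -6
Next, f'(u) = 4u^3
And g'(x) = 2
So f'(g(-1)) * g'(-1)
= 4 * (-6)^3 * 2
= 4 * (-216) * 2
= -1728

-1728


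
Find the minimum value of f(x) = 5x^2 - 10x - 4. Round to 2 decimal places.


For a quadratic f(x) = ax^2 + bx + c with a > 0, the minimum is at the vertex.
Vertex x-coordinate: x = -b/(2a)
x = -(-10) / (2 * 5)
x = 10/10 = 1
Substitute back to find the minimum value:
f(1) = 5 * 1^2 - 10 * 1 - 4
= 5 - 10 - 4
= -9 = -9.00

-9.00
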